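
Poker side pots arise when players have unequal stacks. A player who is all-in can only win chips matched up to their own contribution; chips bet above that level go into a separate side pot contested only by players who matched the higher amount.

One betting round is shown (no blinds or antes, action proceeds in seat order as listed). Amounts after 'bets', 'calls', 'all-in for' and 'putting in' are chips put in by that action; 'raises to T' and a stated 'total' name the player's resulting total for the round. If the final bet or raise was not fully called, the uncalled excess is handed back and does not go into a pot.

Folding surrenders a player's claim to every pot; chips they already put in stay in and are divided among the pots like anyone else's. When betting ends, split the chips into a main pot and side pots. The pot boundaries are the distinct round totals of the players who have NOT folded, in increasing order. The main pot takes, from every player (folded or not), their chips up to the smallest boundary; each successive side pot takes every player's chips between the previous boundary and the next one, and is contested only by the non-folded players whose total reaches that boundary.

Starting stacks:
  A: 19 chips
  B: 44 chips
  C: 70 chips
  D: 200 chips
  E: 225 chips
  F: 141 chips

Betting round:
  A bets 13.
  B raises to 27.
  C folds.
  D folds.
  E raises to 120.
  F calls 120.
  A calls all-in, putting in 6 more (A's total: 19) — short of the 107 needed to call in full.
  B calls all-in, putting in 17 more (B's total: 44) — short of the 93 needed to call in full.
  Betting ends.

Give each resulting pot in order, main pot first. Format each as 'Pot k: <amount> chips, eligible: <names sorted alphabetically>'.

Pot 1: 76 chips, eligible: A, B, E, F
Pot 2: 75 chips, eligible: B, E, F
Pot 3: 152 chips, eligible: E, F

Derivation:
Contributions: A=19, B=44, E=120, F=120
Folded: C, D
Pot levels (distinct totals of non-folded players): 19, 44, 120
Layer 1-19: 19 each from A, B, E, F = 19*4 = 76 chips; eligible A, B, E, F
Layer 20-44: 25 each from B, E, F = 25*3 = 75 chips; eligible B, E, F
Layer 45-120: 76 each from E, F = 76*2 = 152 chips; eligible E, F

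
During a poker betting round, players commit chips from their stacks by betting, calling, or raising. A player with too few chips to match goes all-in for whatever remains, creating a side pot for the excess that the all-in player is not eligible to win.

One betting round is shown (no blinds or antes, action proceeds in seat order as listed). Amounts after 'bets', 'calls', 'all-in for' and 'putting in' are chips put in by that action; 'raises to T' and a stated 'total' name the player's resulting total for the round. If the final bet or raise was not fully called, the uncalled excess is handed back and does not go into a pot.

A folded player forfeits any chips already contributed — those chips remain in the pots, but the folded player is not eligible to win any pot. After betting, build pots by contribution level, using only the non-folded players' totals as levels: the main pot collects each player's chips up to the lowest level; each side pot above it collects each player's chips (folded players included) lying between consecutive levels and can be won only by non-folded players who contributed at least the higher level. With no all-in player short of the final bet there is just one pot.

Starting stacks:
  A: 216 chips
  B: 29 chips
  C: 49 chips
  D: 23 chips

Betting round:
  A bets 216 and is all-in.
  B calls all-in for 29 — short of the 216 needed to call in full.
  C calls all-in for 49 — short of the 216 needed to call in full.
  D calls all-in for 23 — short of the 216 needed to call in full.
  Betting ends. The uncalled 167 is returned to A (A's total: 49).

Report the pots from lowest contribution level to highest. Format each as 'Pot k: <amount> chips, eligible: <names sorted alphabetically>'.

Pot 1: 92 chips, eligible: A, B, C, D
Pot 2: 18 chips, eligible: A, B, C
Pot 3: 40 chips, eligible: A, C

Derivation:
Contributions (after 167 returned to A): A=49, B=29, C=49, D=23
Pot levels (distinct totals of non-folded players): 23, 29, 49
Layer 1-23: 23 each from A, B, C, D = 23*4 = 92 chips; eligible A, B, C, D
Layer 24-29: 6 each from A, B, C = 6*3 = 18 chips; eligible A, B, C
Layer 30-49: 20 each from A, C = 20*2 = 40 chips; eligible A, C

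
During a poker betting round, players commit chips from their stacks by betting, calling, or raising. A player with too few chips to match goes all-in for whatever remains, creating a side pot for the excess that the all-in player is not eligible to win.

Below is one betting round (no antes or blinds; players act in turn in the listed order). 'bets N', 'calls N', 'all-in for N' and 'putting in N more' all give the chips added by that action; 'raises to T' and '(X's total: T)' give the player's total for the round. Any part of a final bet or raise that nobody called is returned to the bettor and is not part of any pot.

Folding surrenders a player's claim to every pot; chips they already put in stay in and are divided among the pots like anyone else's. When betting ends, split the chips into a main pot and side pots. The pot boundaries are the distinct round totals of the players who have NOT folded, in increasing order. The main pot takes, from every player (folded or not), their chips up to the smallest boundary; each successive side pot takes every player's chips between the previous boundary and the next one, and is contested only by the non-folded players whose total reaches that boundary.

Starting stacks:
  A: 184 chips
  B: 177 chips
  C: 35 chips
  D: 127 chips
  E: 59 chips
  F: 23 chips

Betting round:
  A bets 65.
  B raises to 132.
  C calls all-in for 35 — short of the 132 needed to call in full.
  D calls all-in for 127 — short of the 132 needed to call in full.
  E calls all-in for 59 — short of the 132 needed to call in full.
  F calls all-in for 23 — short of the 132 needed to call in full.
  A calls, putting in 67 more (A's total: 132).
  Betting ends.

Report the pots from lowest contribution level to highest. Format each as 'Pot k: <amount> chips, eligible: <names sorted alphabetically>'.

Pot 1: 138 chips, eligible: A, B, C, D, E, F
Pot 2: 60 chips, eligible: A, B, C, D, E
Pot 3: 96 chips, eligible: A, B, D, E
Pot 4: 204 chips, eligible: A, B, D
Pot 5: 10 chips, eligible: A, B

Derivation:
Contributions: A=132, B=132, C=35, D=127, E=59, F=23
Pot levels (distinct totals of non-folded players): 23, 35, 59, 127, 132
Layer 1-23: 23 each from A, B, C, D, E, F = 23*6 = 138 chips; eligible A, B, C, D, E, F
Layer 24-35: 12 each from A, B, C, D, E = 12*5 = 60 chips; eligible A, B, C, D, E
Layer 36-59: 24 each from A, B, D, E = 24*4 = 96 chips; eligible A, B, D, E
Layer 60-127: 68 each from A, B, D = 68*3 = 204 chips; eligible A, B, D
Layer 128-132: 5 each from A, B = 5*2 = 10 chips; eligible A, B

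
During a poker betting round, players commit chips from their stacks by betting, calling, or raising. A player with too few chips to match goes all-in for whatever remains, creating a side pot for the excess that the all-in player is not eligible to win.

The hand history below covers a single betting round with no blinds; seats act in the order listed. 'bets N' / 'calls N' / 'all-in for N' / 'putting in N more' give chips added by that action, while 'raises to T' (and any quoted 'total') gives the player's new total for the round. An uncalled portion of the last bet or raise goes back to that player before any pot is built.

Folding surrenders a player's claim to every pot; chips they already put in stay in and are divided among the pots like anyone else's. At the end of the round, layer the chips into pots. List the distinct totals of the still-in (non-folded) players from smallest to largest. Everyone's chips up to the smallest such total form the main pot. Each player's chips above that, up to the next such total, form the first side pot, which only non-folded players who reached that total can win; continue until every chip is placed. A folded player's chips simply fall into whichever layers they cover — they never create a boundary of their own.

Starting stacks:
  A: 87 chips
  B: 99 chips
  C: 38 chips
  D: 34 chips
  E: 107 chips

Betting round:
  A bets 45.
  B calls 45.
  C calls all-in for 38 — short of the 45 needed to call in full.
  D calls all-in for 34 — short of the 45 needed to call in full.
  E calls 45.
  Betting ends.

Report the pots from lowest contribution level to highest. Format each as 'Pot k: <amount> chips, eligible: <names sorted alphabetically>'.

Contributions: A=45, B=45, C=38, D=34, E=45
Pot levels (distinct totals of non-folded players): 34, 38, 45
Layer 1-34: 34 each from A, B, C, D, E = 34*5 = 170 chips; eligible A, B, C, D, E
Layer 35-38: 4 each from A, B, C, E = 4*4 = 16 chips; eligible A, B, C, E
Layer 39-45: 7 each from A, B, E = 7*3 = 21 chips; eligible A, B, E

Pot 1: 170 chips, eligible: A, B, C, D, E
Pot 2: 16 chips, eligible: A, B, C, E
Pot 3: 21 chips, eligible: A, B, E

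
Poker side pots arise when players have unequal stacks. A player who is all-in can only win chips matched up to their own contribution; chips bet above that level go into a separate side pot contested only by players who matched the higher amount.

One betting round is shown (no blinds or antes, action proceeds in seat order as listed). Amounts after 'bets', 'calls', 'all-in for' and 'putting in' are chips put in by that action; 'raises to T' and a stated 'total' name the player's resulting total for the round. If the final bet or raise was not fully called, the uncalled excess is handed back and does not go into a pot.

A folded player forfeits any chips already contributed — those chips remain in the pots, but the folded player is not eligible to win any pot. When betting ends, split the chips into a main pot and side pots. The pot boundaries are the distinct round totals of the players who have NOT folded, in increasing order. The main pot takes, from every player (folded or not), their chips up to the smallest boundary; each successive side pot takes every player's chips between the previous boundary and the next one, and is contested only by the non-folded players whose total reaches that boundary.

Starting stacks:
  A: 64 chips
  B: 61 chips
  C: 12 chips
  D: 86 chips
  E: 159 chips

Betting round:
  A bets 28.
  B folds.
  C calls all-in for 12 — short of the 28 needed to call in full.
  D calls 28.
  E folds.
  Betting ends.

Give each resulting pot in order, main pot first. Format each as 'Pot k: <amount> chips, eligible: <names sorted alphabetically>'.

Contributions: A=28, C=12, D=28
Folded: B, E
Pot levels (distinct totals of non-folded players): 12, 28
Layer 1-12: 12 each from A, C, D = 12*3 = 36 chips; eligible A, C, D
Layer 13-28: 16 each from A, D = 16*2 = 32 chips; eligible A, D

Pot 1: 36 chips, eligible: A, C, D
Pot 2: 32 chips, eligible: A, D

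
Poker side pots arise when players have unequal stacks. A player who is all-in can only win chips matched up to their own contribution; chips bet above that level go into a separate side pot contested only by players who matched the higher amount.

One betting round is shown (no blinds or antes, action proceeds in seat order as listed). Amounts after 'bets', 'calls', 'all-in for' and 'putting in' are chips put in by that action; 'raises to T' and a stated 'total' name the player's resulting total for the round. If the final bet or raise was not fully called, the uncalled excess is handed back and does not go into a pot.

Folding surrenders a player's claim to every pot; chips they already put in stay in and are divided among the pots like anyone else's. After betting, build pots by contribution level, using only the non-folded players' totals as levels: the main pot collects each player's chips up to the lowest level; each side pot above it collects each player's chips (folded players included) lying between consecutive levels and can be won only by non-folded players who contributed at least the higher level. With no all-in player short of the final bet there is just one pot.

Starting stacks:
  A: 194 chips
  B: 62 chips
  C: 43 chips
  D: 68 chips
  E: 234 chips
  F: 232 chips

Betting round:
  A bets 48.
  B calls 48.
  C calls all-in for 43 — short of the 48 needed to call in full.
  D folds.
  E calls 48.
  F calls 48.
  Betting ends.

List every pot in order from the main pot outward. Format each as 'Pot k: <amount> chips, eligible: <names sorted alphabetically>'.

Pot 1: 215 chips, eligible: A, B, C, E, F
Pot 2: 20 chips, eligible: A, B, E, F

Derivation:
Contributions: A=48, B=48, C=43, E=48, F=48
Folded: D
Pot levels (distinct totals of non-folded players): 43, 48
Layer 1-43: 43 each from A, B, C, E, F = 43*5 = 215 chips; eligible A, B, C, E, F
Layer 44-48: 5 each from A, B, E, F = 5*4 = 20 chips; eligible A, B, E, F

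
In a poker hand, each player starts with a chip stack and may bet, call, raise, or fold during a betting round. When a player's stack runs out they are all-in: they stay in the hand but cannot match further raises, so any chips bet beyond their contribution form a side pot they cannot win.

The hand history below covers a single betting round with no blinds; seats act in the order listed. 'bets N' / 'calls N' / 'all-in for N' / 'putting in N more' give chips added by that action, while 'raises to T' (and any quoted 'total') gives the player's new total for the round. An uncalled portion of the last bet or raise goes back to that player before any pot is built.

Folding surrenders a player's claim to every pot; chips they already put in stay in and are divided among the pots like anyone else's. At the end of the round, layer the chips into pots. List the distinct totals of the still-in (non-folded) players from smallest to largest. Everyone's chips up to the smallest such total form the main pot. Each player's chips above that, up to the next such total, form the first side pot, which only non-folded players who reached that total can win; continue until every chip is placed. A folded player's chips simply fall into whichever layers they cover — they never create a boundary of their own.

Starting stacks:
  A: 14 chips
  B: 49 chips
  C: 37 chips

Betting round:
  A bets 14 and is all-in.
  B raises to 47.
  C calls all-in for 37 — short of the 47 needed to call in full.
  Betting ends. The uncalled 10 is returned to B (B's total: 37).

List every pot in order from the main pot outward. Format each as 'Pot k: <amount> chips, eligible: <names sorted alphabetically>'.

Pot 1: 42 chips, eligible: A, B, C
Pot 2: 46 chips, eligible: B, C

Derivation:
Contributions (after 10 returned to B): A=14, B=37, C=37
Pot levels (distinct totals of non-folded players): 14, 37
Layer 1-14: 14 each from A, B, C = 14*3 = 42 chips; eligible A, B, C
Layer 15-37: 23 each from B, C = 23*2 = 46 chips; eligible B, C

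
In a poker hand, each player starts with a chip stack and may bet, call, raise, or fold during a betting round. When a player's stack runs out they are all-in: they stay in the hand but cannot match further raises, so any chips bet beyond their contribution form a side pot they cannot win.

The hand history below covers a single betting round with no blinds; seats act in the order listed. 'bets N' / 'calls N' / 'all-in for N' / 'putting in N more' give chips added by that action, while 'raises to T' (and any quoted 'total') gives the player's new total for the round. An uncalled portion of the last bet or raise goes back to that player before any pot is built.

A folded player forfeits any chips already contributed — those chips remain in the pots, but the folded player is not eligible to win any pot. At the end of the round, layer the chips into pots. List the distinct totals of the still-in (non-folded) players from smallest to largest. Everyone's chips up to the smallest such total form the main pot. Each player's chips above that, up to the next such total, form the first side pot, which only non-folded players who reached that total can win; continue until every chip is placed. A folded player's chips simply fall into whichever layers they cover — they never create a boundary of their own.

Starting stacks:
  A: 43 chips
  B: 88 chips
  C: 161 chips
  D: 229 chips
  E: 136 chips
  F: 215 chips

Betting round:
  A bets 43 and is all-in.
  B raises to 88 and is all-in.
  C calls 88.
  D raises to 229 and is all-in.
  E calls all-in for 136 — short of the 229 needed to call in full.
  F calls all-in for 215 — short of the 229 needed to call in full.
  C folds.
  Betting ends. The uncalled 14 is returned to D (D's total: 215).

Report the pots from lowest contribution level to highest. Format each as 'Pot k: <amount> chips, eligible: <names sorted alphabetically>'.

Contributions (after 14 returned to D): A=43, B=88, C=88, D=215, E=136, F=215
Folded: C
Pot levels (distinct totals of non-folded players): 43, 88, 136, 215
Layer 1-43: 43 each from A, B, C, D, E, F = 43*6 = 258 chips; eligible A, B, D, E, F
Layer 44-88: 45 each from B, C, D, E, F = 45*5 = 225 chips; eligible B, D, E, F
Layer 89-136: 48 each from D, E, F = 48*3 = 144 chips; eligible D, E, F
Layer 137-215: 79 each from D, F = 79*2 = 158 chips; eligible D, F

Pot 1: 258 chips, eligible: A, B, D, E, F
Pot 2: 225 chips, eligible: B, D, E, F
Pot 3: 144 chips, eligible: D, E, F
Pot 4: 158 chips, eligible: D, F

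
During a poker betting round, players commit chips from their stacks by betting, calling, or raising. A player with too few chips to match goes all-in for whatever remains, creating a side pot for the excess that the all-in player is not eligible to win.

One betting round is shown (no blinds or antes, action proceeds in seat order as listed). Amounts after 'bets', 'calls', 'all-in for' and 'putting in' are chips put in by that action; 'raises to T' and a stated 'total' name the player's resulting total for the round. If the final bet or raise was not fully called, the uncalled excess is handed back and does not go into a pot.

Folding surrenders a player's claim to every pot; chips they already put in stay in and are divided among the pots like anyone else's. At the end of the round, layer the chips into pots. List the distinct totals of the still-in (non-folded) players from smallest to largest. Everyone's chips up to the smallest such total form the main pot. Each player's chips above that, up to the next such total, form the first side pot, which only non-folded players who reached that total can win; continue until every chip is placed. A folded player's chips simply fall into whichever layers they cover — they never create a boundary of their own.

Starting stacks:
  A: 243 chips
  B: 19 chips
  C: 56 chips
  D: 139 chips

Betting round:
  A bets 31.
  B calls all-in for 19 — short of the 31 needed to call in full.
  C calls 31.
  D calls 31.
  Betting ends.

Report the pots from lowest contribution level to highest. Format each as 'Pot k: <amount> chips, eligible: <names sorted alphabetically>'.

Contributions: A=31, B=19, C=31, D=31
Pot levels (distinct totals of non-folded players): 19, 31
Layer 1-19: 19 each from A, B, C, D = 19*4 = 76 chips; eligible A, B, C, D
Layer 20-31: 12 each from A, C, D = 12*3 = 36 chips; eligible A, C, D

Pot 1: 76 chips, eligible: A, B, C, D
Pot 2: 36 chips, eligible: A, C, D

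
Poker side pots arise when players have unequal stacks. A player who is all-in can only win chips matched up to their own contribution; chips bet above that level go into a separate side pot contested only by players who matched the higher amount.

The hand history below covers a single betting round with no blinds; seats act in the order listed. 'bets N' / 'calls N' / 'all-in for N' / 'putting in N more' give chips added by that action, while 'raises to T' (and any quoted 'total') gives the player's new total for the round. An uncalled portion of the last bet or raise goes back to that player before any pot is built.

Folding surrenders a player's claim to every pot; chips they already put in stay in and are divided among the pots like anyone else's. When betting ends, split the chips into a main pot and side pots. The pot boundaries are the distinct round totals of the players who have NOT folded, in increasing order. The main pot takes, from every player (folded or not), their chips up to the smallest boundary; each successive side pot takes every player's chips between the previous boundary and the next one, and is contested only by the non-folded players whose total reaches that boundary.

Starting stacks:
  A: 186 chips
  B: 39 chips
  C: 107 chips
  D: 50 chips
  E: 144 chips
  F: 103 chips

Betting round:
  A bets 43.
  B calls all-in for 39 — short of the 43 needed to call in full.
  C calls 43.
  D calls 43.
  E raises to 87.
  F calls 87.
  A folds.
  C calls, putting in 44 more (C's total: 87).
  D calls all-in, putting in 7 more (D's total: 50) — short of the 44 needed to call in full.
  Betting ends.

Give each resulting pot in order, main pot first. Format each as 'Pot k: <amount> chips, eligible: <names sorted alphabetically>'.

Contributions: A=43, B=39, C=87, D=50, E=87, F=87
Folded: A
Pot levels (distinct totals of non-folded players): 39, 50, 87
Layer 1-39: 39 each from A, B, C, D, E, F = 39*6 = 234 chips; eligible B, C, D, E, F
Layer 40-50: A 4 + C 11 + D 11 + E 11 + F 11 = 48 chips; eligible C, D, E, F
Layer 51-87: 37 each from C, E, F = 37*3 = 111 chips; eligible C, E, F

Pot 1: 234 chips, eligible: B, C, D, E, F
Pot 2: 48 chips, eligible: C, D, E, F
Pot 3: 111 chips, eligible: C, E, F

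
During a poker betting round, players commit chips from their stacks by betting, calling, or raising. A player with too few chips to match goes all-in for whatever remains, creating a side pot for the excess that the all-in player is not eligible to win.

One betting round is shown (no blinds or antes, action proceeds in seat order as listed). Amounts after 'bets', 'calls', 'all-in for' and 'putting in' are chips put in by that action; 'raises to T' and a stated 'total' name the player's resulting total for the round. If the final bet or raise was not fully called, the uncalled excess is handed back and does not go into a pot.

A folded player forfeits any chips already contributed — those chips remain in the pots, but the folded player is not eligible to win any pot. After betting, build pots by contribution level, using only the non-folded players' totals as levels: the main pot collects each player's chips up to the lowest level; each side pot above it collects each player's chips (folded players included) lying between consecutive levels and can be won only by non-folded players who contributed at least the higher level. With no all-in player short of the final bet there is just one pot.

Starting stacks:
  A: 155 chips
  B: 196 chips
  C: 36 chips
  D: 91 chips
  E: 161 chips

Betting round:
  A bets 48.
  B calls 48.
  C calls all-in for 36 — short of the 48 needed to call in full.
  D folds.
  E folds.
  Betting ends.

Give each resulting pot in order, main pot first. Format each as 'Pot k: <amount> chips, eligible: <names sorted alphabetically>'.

Pot 1: 108 chips, eligible: A, B, C
Pot 2: 24 chips, eligible: A, B

Derivation:
Contributions: A=48, B=48, C=36
Folded: D, E
Pot levels (distinct totals of non-folded players): 36, 48
Layer 1-36: 36 each from A, B, C = 36*3 = 108 chips; eligible A, B, C
Layer 37-48: 12 each from A, B = 12*2 = 24 chips; eligible A, B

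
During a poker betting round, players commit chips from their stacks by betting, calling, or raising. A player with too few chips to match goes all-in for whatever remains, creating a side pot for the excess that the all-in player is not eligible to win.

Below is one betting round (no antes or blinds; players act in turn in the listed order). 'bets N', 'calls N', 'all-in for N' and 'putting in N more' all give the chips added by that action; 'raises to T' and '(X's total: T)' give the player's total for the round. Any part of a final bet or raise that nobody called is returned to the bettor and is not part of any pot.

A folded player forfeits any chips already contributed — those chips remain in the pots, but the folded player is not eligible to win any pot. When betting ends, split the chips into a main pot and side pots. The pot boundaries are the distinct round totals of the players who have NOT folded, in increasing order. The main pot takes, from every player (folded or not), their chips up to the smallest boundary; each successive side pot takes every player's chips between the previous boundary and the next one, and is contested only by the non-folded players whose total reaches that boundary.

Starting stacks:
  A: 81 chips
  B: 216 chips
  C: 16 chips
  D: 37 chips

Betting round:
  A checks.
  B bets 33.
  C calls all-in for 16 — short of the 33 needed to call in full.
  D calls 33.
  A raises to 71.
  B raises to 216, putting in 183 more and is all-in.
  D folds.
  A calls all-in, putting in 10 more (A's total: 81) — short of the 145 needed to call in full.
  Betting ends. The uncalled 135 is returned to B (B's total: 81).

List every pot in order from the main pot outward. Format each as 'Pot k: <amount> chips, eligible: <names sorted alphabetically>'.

Contributions (after 135 returned to B): A=81, B=81, C=16, D=33
Folded: D
Pot levels (distinct totals of non-folded players): 16, 81
Layer 1-16: 16 each from A, B, C, D = 16*4 = 64 chips; eligible A, B, C
Layer 17-81: A 65 + B 65 + D 17 = 147 chips; eligible A, B

Pot 1: 64 chips, eligible: A, B, C
Pot 2: 147 chips, eligible: A, B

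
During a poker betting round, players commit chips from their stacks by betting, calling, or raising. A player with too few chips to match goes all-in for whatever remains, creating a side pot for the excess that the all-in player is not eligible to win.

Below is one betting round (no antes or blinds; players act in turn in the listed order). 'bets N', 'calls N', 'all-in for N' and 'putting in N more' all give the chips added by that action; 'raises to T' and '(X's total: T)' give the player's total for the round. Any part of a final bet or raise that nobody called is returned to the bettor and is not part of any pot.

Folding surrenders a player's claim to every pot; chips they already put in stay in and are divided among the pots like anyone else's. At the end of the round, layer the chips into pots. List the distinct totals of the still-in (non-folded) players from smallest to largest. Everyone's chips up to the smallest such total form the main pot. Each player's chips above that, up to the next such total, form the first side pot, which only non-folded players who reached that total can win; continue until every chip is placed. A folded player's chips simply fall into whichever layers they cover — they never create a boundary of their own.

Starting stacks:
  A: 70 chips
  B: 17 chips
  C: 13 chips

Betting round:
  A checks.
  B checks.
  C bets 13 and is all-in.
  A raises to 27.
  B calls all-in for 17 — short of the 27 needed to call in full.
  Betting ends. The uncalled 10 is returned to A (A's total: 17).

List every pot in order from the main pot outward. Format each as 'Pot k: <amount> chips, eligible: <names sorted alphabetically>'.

Contributions (after 10 returned to A): A=17, B=17, C=13
Pot levels (distinct totals of non-folded players): 13, 17
Layer 1-13: 13 each from A, B, C = 13*3 = 39 chips; eligible A, B, C
Layer 14-17: 4 each from A, B = 4*2 = 8 chips; eligible A, B

Pot 1: 39 chips, eligible: A, B, C
Pot 2: 8 chips, eligible: A, B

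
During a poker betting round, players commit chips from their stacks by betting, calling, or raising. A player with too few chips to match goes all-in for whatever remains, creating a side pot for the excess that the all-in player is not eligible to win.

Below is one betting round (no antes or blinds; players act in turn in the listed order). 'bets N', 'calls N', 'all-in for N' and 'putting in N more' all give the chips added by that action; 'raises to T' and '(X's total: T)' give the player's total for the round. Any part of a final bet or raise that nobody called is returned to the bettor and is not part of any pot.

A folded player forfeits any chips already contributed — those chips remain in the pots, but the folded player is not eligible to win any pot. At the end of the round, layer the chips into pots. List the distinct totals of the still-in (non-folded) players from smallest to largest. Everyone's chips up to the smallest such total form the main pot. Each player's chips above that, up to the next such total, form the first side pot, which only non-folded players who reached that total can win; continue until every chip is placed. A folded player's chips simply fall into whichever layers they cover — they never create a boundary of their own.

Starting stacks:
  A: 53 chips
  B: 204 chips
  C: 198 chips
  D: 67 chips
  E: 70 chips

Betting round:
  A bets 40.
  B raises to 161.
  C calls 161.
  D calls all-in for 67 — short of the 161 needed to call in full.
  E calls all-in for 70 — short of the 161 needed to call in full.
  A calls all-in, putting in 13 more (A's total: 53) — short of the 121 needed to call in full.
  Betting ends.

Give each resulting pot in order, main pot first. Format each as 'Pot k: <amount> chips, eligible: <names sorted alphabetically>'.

Contributions: A=53, B=161, C=161, D=67, E=70
Pot levels (distinct totals of non-folded players): 53, 67, 70, 161
Layer 1-53: 53 each from A, B, C, D, E = 53*5 = 265 chips; eligible A, B, C, D, E
Layer 54-67: 14 each from B, C, D, E = 14*4 = 56 chips; eligible B, C, D, E
Layer 68-70: 3 each from B, C, E = 3*3 = 9 chips; eligible B, C, E
Layer 71-161: 91 each from B, C = 91*2 = 182 chips; eligible B, C

Pot 1: 265 chips, eligible: A, B, C, D, E
Pot 2: 56 chips, eligible: B, C, D, E
Pot 3: 9 chips, eligible: B, C, E
Pot 4: 182 chips, eligible: B, C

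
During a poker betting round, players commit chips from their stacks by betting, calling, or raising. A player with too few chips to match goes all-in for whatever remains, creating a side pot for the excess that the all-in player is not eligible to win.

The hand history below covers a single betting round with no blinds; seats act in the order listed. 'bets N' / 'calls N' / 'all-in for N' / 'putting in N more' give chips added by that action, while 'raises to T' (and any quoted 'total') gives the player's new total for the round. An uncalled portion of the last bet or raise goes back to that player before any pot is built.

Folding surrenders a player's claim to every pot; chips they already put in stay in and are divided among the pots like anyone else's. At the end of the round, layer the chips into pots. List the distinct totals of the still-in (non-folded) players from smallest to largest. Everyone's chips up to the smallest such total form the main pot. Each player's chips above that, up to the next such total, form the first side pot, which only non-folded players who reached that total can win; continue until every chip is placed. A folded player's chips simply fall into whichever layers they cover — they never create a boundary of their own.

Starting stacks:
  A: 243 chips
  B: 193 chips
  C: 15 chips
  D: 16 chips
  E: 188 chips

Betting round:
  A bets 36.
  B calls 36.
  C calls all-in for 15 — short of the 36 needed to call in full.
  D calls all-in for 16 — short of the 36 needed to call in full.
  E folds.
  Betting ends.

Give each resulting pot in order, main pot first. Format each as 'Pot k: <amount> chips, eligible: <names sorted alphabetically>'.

Contributions: A=36, B=36, C=15, D=16
Folded: E
Pot levels (distinct totals of non-folded players): 15, 16, 36
Layer 1-15: 15 each from A, B, C, D = 15*4 = 60 chips; eligible A, B, C, D
Layer 16-16: 1 each from A, B, D = 1*3 = 3 chips; eligible A, B, D
Layer 17-36: 20 each from A, B = 20*2 = 40 chips; eligible A, B

Pot 1: 60 chips, eligible: A, B, C, D
Pot 2: 3 chips, eligible: A, B, D
Pot 3: 40 chips, eligible: A, B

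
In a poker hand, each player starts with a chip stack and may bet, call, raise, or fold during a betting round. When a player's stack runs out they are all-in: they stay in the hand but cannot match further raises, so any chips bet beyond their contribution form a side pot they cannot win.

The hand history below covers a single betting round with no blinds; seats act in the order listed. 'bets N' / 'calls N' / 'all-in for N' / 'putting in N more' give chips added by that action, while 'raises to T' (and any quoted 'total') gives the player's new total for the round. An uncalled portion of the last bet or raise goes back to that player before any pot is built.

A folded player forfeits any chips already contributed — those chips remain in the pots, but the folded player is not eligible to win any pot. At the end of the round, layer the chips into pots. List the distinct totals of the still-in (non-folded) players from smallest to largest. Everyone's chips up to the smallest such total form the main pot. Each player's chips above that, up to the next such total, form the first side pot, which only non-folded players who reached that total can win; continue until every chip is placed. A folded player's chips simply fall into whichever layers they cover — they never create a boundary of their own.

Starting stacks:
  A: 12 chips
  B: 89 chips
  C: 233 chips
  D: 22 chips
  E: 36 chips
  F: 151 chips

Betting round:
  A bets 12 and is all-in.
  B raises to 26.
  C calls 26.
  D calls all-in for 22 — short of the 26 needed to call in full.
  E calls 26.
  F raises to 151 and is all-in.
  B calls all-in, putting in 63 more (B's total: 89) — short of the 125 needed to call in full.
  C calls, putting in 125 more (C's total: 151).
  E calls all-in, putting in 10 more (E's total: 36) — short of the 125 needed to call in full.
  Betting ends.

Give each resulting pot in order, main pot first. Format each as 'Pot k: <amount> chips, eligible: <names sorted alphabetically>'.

Pot 1: 72 chips, eligible: A, B, C, D, E, F
Pot 2: 50 chips, eligible: B, C, D, E, F
Pot 3: 56 chips, eligible: B, C, E, F
Pot 4: 159 chips, eligible: B, C, F
Pot 5: 124 chips, eligible: C, F

Derivation:
Contributions: A=12, B=89, C=151, D=22, E=36, F=151
Pot levels (distinct totals of non-folded players): 12, 22, 36, 89, 151
Layer 1-12: 12 each from A, B, C, D, E, F = 12*6 = 72 chips; eligible A, B, C, D, E, F
Layer 13-22: 10 each from B, C, D, E, F = 10*5 = 50 chips; eligible B, C, D, E, F
Layer 23-36: 14 each from B, C, E, F = 14*4 = 56 chips; eligible B, C, E, F
Layer 37-89: 53 each from B, C, F = 53*3 = 159 chips; eligible B, C, F
Layer 90-151: 62 each from C, F = 62*2 = 124 chips; eligible C, F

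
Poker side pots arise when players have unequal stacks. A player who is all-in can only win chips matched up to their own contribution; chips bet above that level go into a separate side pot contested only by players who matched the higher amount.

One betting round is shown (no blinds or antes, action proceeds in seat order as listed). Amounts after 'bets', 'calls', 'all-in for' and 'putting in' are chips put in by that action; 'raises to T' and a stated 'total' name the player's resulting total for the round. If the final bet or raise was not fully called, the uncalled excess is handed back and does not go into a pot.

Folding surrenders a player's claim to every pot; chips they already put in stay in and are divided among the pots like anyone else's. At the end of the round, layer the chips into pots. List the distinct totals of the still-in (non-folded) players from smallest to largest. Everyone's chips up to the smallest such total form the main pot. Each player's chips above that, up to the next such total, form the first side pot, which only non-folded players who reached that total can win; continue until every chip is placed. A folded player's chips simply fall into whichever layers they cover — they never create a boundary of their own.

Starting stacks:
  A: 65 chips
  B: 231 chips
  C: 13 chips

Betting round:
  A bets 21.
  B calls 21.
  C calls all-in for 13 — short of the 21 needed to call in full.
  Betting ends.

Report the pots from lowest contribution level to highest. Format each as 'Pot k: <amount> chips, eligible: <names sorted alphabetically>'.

Contributions: A=21, B=21, C=13
Pot levels (distinct totals of non-folded players): 13, 21
Layer 1-13: 13 each from A, B, C = 13*3 = 39 chips; eligible A, B, C
Layer 14-21: 8 each from A, B = 8*2 = 16 chips; eligible A, B

Pot 1: 39 chips, eligible: A, B, C
Pot 2: 16 chips, eligible: A, B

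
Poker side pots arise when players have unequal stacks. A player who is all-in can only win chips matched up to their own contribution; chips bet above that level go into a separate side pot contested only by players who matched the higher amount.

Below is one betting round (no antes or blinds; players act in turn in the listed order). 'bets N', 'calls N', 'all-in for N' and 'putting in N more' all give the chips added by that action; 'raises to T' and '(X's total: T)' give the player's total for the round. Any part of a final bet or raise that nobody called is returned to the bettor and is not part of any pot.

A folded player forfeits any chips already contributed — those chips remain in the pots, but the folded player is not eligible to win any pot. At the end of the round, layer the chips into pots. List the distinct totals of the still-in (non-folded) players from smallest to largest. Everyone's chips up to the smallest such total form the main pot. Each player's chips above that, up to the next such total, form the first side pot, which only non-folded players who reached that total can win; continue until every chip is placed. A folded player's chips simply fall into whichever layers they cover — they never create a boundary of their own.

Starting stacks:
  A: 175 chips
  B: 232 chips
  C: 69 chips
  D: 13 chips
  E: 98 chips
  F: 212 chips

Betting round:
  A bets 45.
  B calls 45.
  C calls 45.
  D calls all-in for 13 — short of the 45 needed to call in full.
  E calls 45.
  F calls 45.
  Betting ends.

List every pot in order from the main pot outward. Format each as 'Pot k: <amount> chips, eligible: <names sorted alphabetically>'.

Contributions: A=45, B=45, C=45, D=13, E=45, F=45
Pot levels (distinct totals of non-folded players): 13, 45
Layer 1-13: 13 each from A, B, C, D, E, F = 13*6 = 78 chips; eligible A, B, C, D, E, F
Layer 14-45: 32 each from A, B, C, E, F = 32*5 = 160 chips; eligible A, B, C, E, F

Pot 1: 78 chips, eligible: A, B, C, D, E, F
Pot 2: 160 chips, eligible: A, B, C, E, F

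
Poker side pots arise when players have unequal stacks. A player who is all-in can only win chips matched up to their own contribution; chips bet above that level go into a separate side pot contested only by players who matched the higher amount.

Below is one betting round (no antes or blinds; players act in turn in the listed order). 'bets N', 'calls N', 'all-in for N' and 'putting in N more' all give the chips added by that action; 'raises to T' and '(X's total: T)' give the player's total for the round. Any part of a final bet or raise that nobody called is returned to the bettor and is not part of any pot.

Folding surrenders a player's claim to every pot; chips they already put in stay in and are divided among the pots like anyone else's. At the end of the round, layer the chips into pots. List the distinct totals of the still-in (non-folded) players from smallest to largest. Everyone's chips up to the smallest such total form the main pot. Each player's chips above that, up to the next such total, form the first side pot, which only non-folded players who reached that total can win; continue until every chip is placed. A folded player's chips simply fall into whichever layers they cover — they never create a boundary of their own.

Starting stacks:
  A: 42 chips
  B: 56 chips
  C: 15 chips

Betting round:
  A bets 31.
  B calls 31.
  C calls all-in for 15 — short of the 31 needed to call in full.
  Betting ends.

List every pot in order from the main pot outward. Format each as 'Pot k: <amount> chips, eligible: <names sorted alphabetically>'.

Contributions: A=31, B=31, C=15
Pot levels (distinct totals of non-folded players): 15, 31
Layer 1-15: 15 each from A, B, C = 15*3 = 45 chips; eligible A, B, C
Layer 16-31: 16 each from A, B = 16*2 = 32 chips; eligible A, B

Pot 1: 45 chips, eligible: A, B, C
Pot 2: 32 chips, eligible: A, B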